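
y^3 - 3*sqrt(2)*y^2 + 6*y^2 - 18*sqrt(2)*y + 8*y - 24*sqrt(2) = (y + 2)*(y + 4)*(y - 3*sqrt(2))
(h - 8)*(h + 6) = h^2 - 2*h - 48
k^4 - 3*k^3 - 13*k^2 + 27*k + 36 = (k - 4)*(k - 3)*(k + 1)*(k + 3)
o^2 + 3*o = o*(o + 3)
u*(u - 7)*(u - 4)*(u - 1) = u^4 - 12*u^3 + 39*u^2 - 28*u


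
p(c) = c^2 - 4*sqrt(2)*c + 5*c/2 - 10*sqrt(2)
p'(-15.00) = -33.16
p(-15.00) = 258.21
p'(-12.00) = -27.16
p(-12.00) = 167.74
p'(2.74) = 2.32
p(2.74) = -15.28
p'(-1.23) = -5.62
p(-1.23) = -8.75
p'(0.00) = -3.16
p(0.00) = -14.14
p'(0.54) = -2.08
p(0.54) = -15.56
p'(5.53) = 7.90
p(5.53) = -1.02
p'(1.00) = -1.16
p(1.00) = -16.30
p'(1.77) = 0.38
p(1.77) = -16.60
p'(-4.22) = -11.60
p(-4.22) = 16.99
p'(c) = 2*c - 4*sqrt(2) + 5/2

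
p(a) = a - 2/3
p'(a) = 1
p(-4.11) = -4.78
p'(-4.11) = 1.00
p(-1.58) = -2.25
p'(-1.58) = 1.00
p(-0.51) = -1.18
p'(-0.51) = 1.00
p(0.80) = 0.13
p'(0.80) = 1.00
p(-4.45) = -5.12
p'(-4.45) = 1.00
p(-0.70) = -1.37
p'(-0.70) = 1.00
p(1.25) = 0.58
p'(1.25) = 1.00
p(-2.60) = -3.27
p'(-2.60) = 1.00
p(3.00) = 2.33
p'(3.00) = 1.00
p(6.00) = 5.33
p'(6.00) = 1.00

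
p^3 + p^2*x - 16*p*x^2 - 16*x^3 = (p - 4*x)*(p + x)*(p + 4*x)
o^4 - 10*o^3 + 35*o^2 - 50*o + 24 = (o - 4)*(o - 3)*(o - 2)*(o - 1)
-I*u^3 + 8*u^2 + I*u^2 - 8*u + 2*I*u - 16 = (u - 2)*(u + 8*I)*(-I*u - I)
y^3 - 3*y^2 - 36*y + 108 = (y - 6)*(y - 3)*(y + 6)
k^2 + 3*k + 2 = (k + 1)*(k + 2)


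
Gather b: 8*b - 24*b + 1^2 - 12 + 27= 16 - 16*b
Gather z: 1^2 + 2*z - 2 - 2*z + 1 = 0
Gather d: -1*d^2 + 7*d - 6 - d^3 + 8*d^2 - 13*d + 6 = -d^3 + 7*d^2 - 6*d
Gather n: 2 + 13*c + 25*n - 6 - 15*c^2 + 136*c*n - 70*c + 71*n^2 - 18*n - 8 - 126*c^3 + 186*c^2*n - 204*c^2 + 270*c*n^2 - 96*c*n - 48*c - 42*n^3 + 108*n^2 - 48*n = -126*c^3 - 219*c^2 - 105*c - 42*n^3 + n^2*(270*c + 179) + n*(186*c^2 + 40*c - 41) - 12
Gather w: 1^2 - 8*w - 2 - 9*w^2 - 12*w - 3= -9*w^2 - 20*w - 4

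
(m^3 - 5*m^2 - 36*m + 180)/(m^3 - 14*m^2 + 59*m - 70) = (m^2 - 36)/(m^2 - 9*m + 14)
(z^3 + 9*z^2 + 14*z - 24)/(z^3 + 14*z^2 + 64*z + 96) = (z - 1)/(z + 4)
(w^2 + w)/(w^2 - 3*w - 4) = w/(w - 4)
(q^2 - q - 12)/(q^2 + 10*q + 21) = (q - 4)/(q + 7)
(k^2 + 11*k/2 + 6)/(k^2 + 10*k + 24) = (k + 3/2)/(k + 6)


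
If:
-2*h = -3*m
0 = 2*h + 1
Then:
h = -1/2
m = -1/3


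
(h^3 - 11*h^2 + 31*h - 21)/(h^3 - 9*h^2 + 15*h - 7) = (h - 3)/(h - 1)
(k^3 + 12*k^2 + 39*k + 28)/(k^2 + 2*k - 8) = (k^2 + 8*k + 7)/(k - 2)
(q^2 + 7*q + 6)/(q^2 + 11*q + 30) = (q + 1)/(q + 5)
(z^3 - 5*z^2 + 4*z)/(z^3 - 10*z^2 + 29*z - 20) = z/(z - 5)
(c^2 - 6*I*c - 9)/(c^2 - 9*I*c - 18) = (c - 3*I)/(c - 6*I)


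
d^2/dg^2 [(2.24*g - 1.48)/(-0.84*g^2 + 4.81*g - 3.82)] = (-(1.68*g - 4.81)*(2.24*g - 1.48)*(3.36*g - 9.62) + (11.2896*g - 24.0352)*(0.84*g^2 - 4.81*g + 3.82))/(0.84*g^2 - 4.81*g + 3.82)^3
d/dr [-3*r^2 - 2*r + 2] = -6*r - 2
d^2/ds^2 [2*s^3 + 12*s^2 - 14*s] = 12*s + 24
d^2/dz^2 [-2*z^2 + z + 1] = -4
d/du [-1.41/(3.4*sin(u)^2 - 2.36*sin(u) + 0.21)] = (9.588*sin(u) - 3.3276)*cos(u)/(3.4*sin(u)^2 - 2.36*sin(u) + 0.21)^2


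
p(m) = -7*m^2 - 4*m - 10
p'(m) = -14*m - 4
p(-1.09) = -13.96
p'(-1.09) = 11.26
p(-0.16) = -9.54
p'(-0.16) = -1.76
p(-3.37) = -76.02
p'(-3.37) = 43.18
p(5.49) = -242.94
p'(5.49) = -80.86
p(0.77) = -17.23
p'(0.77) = -14.78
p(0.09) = -10.42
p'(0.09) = -5.26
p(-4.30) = -122.23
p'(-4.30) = 56.20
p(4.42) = -164.43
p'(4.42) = -65.88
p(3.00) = -85.00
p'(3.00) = -46.00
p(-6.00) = -238.00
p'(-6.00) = 80.00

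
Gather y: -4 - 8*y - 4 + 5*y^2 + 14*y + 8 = 5*y^2 + 6*y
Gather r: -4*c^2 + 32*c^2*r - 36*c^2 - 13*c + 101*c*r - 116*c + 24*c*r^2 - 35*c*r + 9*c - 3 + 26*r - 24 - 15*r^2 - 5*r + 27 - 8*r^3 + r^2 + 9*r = -40*c^2 - 120*c - 8*r^3 + r^2*(24*c - 14) + r*(32*c^2 + 66*c + 30)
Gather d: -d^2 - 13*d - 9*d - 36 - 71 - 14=-d^2 - 22*d - 121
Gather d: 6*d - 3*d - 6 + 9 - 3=3*d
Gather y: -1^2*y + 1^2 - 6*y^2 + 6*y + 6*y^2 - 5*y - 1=0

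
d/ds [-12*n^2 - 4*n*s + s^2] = -4*n + 2*s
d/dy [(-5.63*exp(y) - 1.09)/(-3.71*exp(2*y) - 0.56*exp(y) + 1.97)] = (-(5.63*exp(y) + 1.09)*(7.42*exp(y) + 0.56) + 20.8873*exp(2*y) + 3.1528*exp(y) - 11.0911)*exp(y)/(3.71*exp(2*y) + 0.56*exp(y) - 1.97)^2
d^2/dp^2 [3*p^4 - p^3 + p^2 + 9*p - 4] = 36*p^2 - 6*p + 2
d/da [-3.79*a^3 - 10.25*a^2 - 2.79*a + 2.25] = -11.37*a^2 - 20.5*a - 2.79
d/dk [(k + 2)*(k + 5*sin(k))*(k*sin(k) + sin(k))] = (k + 1)*(k + 2)*(5*cos(k) + 1)*sin(k) + (k + 1)*(k + 5*sin(k))*sin(k) + (k + 2)*(k + 5*sin(k))*(k*cos(k) + sqrt(2)*sin(k + pi/4))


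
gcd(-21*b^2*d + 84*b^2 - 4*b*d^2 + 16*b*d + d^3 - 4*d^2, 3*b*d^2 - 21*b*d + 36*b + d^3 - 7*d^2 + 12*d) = 3*b*d - 12*b + d^2 - 4*d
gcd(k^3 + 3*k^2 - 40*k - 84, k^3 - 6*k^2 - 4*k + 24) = k^2 - 4*k - 12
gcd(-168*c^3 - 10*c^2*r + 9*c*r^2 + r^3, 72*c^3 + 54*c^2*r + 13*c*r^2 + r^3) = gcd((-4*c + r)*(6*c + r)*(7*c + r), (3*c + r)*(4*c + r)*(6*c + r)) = 6*c + r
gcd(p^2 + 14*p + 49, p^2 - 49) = p + 7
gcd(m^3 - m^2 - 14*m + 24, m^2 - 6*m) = 1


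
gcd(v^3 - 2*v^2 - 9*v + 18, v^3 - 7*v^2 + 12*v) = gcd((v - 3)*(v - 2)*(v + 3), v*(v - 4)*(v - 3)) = v - 3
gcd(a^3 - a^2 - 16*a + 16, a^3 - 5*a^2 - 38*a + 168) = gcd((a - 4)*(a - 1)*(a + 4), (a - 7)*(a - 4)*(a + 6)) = a - 4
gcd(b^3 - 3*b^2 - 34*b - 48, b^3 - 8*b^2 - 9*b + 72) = b^2 - 5*b - 24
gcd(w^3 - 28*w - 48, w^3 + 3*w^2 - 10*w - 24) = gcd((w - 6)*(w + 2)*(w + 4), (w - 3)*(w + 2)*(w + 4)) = w^2 + 6*w + 8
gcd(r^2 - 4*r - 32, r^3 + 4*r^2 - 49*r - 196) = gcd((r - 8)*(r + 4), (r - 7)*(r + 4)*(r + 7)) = r + 4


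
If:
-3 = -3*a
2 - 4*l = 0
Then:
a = 1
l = 1/2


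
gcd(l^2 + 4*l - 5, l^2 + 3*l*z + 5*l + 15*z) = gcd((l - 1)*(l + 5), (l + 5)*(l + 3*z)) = l + 5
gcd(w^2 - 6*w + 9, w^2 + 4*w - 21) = w - 3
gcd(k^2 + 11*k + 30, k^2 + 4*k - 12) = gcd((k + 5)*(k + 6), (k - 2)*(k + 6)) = k + 6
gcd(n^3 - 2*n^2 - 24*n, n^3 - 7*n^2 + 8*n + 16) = 1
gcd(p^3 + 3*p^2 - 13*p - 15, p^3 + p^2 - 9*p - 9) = p^2 - 2*p - 3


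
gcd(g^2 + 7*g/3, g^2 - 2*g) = g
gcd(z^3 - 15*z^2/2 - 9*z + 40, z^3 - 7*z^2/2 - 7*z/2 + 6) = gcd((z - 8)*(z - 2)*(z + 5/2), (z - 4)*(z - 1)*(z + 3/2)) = 1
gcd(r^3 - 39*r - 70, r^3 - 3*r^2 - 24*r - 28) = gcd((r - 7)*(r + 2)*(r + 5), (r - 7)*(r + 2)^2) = r^2 - 5*r - 14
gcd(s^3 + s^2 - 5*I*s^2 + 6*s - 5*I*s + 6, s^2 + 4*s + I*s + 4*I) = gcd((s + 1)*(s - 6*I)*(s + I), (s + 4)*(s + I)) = s + I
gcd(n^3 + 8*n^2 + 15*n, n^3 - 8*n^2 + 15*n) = n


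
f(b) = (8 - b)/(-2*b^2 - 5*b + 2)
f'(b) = (8 - b)*(4*b + 5)/(-2*b^2 - 5*b + 2)^2 - 1/(-2*b^2 - 5*b + 2) = (2*b^2 + 5*b - (b - 8)*(4*b + 5) - 2)/(2*b^2 + 5*b - 2)^2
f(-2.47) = 4.87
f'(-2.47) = -11.54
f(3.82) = -0.09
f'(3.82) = 0.06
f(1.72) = -0.50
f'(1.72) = 0.56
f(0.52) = -6.56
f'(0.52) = 41.57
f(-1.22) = 1.80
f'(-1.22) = -0.15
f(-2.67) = 9.77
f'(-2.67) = -51.72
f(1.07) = -1.23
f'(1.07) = 2.20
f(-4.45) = -0.81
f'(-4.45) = -0.61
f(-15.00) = -0.06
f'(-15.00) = -0.00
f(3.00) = -0.16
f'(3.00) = 0.12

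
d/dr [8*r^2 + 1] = 16*r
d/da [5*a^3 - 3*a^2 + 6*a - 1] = 15*a^2 - 6*a + 6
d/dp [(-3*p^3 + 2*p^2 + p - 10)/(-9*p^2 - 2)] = (27*p^4 + 27*p^2 - 188*p - 2)/(81*p^4 + 36*p^2 + 4)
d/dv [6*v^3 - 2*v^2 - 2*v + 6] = 18*v^2 - 4*v - 2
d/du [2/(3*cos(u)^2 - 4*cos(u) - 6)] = 4*(3*cos(u) - 2)*sin(u)/(-3*cos(u)^2 + 4*cos(u) + 6)^2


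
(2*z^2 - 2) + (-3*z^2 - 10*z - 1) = -z^2 - 10*z - 3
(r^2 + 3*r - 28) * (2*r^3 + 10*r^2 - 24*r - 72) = 2*r^5 + 16*r^4 - 50*r^3 - 424*r^2 + 456*r + 2016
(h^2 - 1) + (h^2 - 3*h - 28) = 2*h^2 - 3*h - 29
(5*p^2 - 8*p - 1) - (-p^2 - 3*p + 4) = 6*p^2 - 5*p - 5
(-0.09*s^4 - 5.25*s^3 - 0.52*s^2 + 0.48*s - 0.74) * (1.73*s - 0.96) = -0.1557*s^5 - 8.9961*s^4 + 4.1404*s^3 + 1.3296*s^2 - 1.741*s + 0.7104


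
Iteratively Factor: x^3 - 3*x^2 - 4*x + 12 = (x + 2)*(x^2 - 5*x + 6) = (x - 3)*(x + 2)*(x - 2)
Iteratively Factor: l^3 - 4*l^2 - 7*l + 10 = (l - 1)*(l^2 - 3*l - 10) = (l - 5)*(l - 1)*(l + 2)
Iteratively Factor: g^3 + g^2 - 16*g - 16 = (g - 4)*(g^2 + 5*g + 4) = (g - 4)*(g + 4)*(g + 1)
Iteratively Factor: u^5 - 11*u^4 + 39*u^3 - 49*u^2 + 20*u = (u - 1)*(u^4 - 10*u^3 + 29*u^2 - 20*u) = (u - 5)*(u - 1)*(u^3 - 5*u^2 + 4*u) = (u - 5)*(u - 4)*(u - 1)*(u^2 - u) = (u - 5)*(u - 4)*(u - 1)^2*(u)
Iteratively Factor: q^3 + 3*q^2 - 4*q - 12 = (q - 2)*(q^2 + 5*q + 6) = (q - 2)*(q + 3)*(q + 2)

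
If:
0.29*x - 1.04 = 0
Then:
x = 3.59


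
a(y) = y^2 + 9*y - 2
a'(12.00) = 33.00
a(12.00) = 250.00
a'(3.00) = 15.00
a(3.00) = 34.00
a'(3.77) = 16.54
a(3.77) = 46.14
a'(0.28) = 9.56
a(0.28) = 0.60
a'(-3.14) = 2.72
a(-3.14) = -20.40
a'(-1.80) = 5.40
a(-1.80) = -14.96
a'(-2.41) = 4.18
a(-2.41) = -17.88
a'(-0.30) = 8.40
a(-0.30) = -4.61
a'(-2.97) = 3.06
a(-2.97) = -19.91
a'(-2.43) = 4.14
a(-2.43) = -17.97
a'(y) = 2*y + 9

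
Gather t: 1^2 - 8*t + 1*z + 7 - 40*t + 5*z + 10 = -48*t + 6*z + 18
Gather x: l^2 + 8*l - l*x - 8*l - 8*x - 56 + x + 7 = l^2 + x*(-l - 7) - 49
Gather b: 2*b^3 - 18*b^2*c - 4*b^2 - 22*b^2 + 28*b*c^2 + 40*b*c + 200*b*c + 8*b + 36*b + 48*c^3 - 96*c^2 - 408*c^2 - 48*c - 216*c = 2*b^3 + b^2*(-18*c - 26) + b*(28*c^2 + 240*c + 44) + 48*c^3 - 504*c^2 - 264*c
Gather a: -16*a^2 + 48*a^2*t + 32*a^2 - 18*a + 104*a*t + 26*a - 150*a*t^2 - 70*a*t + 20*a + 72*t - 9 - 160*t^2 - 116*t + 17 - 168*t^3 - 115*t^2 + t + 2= a^2*(48*t + 16) + a*(-150*t^2 + 34*t + 28) - 168*t^3 - 275*t^2 - 43*t + 10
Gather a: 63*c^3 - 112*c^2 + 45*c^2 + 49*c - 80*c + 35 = 63*c^3 - 67*c^2 - 31*c + 35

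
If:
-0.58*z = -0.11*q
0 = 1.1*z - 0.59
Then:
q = 2.83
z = 0.54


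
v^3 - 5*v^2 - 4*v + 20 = (v - 5)*(v - 2)*(v + 2)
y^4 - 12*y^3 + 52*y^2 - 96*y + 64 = (y - 4)^2*(y - 2)^2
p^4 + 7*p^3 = p^3*(p + 7)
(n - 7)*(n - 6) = n^2 - 13*n + 42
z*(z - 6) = z^2 - 6*z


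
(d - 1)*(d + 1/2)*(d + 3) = d^3 + 5*d^2/2 - 2*d - 3/2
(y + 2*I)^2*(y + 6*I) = y^3 + 10*I*y^2 - 28*y - 24*I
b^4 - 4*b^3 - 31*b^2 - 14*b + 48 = (b - 8)*(b - 1)*(b + 2)*(b + 3)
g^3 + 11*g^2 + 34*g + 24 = (g + 1)*(g + 4)*(g + 6)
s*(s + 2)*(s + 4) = s^3 + 6*s^2 + 8*s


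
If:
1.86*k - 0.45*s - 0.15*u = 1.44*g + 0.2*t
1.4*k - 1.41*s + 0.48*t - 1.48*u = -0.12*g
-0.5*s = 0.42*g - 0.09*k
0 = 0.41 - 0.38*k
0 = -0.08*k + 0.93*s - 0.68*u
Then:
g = -6.43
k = 1.08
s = 5.59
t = 38.08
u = 7.52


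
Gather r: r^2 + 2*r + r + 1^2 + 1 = r^2 + 3*r + 2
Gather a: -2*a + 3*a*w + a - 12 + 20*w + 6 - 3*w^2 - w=a*(3*w - 1) - 3*w^2 + 19*w - 6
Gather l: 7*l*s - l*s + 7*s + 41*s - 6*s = 6*l*s + 42*s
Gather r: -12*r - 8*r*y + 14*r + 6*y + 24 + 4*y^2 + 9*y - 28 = r*(2 - 8*y) + 4*y^2 + 15*y - 4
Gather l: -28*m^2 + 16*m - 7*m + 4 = -28*m^2 + 9*m + 4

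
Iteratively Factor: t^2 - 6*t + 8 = (t - 4)*(t - 2)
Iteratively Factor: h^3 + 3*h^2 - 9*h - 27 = (h - 3)*(h^2 + 6*h + 9) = (h - 3)*(h + 3)*(h + 3)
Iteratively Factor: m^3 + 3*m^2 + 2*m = (m + 2)*(m^2 + m) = (m + 1)*(m + 2)*(m)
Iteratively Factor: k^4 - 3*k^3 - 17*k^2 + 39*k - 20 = (k - 1)*(k^3 - 2*k^2 - 19*k + 20) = (k - 1)^2*(k^2 - k - 20) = (k - 1)^2*(k + 4)*(k - 5)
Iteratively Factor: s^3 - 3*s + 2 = (s - 1)*(s^2 + s - 2) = (s - 1)^2*(s + 2)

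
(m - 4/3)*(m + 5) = m^2 + 11*m/3 - 20/3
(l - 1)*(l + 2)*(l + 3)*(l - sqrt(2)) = l^4 - sqrt(2)*l^3 + 4*l^3 - 4*sqrt(2)*l^2 + l^2 - 6*l - sqrt(2)*l + 6*sqrt(2)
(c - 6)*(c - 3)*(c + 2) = c^3 - 7*c^2 + 36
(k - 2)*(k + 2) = k^2 - 4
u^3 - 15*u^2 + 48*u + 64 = (u - 8)^2*(u + 1)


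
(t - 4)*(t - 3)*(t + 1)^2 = t^4 - 5*t^3 - t^2 + 17*t + 12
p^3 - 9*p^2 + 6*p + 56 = (p - 7)*(p - 4)*(p + 2)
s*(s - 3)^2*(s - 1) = s^4 - 7*s^3 + 15*s^2 - 9*s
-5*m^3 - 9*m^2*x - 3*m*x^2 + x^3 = (-5*m + x)*(m + x)^2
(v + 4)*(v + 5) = v^2 + 9*v + 20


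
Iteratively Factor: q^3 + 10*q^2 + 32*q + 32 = (q + 4)*(q^2 + 6*q + 8) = (q + 2)*(q + 4)*(q + 4)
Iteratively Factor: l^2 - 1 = (l - 1)*(l + 1)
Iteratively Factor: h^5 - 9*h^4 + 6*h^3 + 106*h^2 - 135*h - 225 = (h - 3)*(h^4 - 6*h^3 - 12*h^2 + 70*h + 75) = (h - 5)*(h - 3)*(h^3 - h^2 - 17*h - 15) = (h - 5)^2*(h - 3)*(h^2 + 4*h + 3) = (h - 5)^2*(h - 3)*(h + 1)*(h + 3)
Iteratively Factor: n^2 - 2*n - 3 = (n + 1)*(n - 3)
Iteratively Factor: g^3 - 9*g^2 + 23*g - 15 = (g - 3)*(g^2 - 6*g + 5) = (g - 3)*(g - 1)*(g - 5)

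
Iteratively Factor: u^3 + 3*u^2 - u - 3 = (u + 1)*(u^2 + 2*u - 3) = (u + 1)*(u + 3)*(u - 1)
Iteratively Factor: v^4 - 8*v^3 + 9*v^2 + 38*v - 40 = (v - 4)*(v^3 - 4*v^2 - 7*v + 10) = (v - 5)*(v - 4)*(v^2 + v - 2) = (v - 5)*(v - 4)*(v - 1)*(v + 2)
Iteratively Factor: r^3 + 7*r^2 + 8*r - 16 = (r - 1)*(r^2 + 8*r + 16) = (r - 1)*(r + 4)*(r + 4)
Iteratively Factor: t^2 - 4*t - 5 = (t - 5)*(t + 1)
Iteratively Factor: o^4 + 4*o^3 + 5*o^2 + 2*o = (o + 2)*(o^3 + 2*o^2 + o) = (o + 1)*(o + 2)*(o^2 + o) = o*(o + 1)*(o + 2)*(o + 1)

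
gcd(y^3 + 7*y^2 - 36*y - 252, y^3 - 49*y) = y + 7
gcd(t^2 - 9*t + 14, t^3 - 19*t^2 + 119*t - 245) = t - 7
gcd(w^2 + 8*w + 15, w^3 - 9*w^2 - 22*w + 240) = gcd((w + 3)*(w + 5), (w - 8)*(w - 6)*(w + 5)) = w + 5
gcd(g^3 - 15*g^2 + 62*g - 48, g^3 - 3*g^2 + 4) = 1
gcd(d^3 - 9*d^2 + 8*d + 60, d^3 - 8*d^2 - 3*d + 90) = d^2 - 11*d + 30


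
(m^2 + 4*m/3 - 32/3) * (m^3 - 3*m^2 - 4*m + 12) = m^5 - 5*m^4/3 - 56*m^3/3 + 116*m^2/3 + 176*m/3 - 128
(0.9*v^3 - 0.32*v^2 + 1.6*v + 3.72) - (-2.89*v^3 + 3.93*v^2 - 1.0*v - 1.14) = 3.79*v^3 - 4.25*v^2 + 2.6*v + 4.86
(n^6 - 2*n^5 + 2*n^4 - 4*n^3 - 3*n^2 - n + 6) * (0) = 0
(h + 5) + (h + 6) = 2*h + 11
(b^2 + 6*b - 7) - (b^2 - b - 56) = 7*b + 49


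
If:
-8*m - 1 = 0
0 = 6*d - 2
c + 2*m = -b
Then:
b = 1/4 - c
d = 1/3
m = -1/8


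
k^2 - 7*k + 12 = (k - 4)*(k - 3)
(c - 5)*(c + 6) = c^2 + c - 30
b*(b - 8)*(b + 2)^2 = b^4 - 4*b^3 - 28*b^2 - 32*b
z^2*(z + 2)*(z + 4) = z^4 + 6*z^3 + 8*z^2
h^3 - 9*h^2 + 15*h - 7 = (h - 7)*(h - 1)^2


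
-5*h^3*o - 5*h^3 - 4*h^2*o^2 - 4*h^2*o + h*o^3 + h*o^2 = (-5*h + o)*(h + o)*(h*o + h)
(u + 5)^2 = u^2 + 10*u + 25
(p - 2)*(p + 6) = p^2 + 4*p - 12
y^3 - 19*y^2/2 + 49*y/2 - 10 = (y - 5)*(y - 4)*(y - 1/2)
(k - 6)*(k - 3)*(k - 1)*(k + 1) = k^4 - 9*k^3 + 17*k^2 + 9*k - 18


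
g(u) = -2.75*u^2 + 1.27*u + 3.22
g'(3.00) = -15.23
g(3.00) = -17.72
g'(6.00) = -31.73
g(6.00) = -88.16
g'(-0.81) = 5.72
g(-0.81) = 0.39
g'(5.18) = -27.22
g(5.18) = -63.99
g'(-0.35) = 3.20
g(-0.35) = 2.44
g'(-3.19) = 18.82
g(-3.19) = -28.82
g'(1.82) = -8.74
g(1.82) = -3.58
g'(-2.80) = 16.67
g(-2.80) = -21.90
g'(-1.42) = 9.08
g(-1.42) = -4.13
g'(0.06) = 0.94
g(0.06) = 3.29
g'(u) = 1.27 - 5.5*u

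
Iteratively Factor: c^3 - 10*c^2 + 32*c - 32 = (c - 4)*(c^2 - 6*c + 8) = (c - 4)*(c - 2)*(c - 4)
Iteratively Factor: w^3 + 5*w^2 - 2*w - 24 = (w - 2)*(w^2 + 7*w + 12) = (w - 2)*(w + 3)*(w + 4)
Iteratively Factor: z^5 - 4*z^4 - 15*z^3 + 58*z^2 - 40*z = (z + 4)*(z^4 - 8*z^3 + 17*z^2 - 10*z) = (z - 2)*(z + 4)*(z^3 - 6*z^2 + 5*z) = (z - 2)*(z - 1)*(z + 4)*(z^2 - 5*z) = z*(z - 2)*(z - 1)*(z + 4)*(z - 5)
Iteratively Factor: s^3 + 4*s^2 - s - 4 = (s + 4)*(s^2 - 1) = (s - 1)*(s + 4)*(s + 1)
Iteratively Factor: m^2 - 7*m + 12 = (m - 3)*(m - 4)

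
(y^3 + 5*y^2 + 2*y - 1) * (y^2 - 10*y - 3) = y^5 - 5*y^4 - 51*y^3 - 36*y^2 + 4*y + 3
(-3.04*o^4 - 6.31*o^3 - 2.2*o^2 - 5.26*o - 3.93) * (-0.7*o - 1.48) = 2.128*o^5 + 8.9162*o^4 + 10.8788*o^3 + 6.938*o^2 + 10.5358*o + 5.8164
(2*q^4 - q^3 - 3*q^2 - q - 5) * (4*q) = 8*q^5 - 4*q^4 - 12*q^3 - 4*q^2 - 20*q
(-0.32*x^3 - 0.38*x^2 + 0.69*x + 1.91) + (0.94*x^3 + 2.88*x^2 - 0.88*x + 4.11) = 0.62*x^3 + 2.5*x^2 - 0.19*x + 6.02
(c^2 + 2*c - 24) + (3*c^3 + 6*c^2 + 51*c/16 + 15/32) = 3*c^3 + 7*c^2 + 83*c/16 - 753/32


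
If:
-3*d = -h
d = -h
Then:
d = 0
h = 0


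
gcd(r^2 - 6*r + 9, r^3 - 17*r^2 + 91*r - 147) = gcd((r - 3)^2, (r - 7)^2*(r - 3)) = r - 3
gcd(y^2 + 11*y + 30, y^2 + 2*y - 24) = y + 6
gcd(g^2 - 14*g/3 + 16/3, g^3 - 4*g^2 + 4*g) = g - 2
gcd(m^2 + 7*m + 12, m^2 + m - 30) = 1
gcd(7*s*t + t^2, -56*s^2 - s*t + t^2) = 7*s + t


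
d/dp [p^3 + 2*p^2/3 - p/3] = 3*p^2 + 4*p/3 - 1/3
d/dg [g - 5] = 1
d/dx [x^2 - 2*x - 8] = 2*x - 2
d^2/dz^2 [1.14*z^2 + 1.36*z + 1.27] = 2.28000000000000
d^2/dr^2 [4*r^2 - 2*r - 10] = 8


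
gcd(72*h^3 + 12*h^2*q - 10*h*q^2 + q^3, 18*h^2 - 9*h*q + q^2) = -6*h + q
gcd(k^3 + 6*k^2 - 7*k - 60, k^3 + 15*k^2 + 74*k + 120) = k^2 + 9*k + 20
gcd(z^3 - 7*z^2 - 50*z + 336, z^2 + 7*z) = z + 7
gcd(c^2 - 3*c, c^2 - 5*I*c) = c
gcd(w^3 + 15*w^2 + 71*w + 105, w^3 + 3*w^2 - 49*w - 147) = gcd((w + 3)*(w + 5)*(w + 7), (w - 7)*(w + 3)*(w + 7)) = w^2 + 10*w + 21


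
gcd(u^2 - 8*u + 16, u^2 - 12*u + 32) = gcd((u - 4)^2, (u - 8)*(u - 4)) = u - 4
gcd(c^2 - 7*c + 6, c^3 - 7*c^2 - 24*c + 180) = c - 6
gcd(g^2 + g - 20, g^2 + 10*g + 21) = 1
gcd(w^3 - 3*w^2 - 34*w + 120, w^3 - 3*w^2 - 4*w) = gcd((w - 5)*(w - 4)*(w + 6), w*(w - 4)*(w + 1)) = w - 4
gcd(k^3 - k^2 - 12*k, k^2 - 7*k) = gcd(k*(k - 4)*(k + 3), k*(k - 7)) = k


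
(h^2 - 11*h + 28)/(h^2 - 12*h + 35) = (h - 4)/(h - 5)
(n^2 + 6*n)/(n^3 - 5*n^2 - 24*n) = (n + 6)/(n^2 - 5*n - 24)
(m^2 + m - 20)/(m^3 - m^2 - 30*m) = (m - 4)/(m*(m - 6))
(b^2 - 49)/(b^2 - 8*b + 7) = (b + 7)/(b - 1)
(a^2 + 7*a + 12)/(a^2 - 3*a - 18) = (a + 4)/(a - 6)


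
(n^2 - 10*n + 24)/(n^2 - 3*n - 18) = (n - 4)/(n + 3)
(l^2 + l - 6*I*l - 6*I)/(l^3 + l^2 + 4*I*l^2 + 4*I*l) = (l - 6*I)/(l*(l + 4*I))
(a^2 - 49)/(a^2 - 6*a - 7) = (a + 7)/(a + 1)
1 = 1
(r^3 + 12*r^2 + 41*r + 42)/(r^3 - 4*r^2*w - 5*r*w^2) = (r^3 + 12*r^2 + 41*r + 42)/(r*(r^2 - 4*r*w - 5*w^2))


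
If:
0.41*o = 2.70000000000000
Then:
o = 6.59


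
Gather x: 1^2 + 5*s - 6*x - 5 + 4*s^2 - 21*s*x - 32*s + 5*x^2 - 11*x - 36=4*s^2 - 27*s + 5*x^2 + x*(-21*s - 17) - 40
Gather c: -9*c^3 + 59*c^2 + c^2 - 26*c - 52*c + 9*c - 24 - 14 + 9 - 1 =-9*c^3 + 60*c^2 - 69*c - 30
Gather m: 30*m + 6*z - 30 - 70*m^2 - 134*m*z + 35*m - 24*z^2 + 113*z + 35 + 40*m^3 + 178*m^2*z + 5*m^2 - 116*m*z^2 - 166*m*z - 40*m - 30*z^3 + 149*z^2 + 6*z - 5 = 40*m^3 + m^2*(178*z - 65) + m*(-116*z^2 - 300*z + 25) - 30*z^3 + 125*z^2 + 125*z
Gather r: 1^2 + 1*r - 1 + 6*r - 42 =7*r - 42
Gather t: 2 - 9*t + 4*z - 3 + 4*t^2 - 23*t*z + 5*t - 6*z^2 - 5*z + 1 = 4*t^2 + t*(-23*z - 4) - 6*z^2 - z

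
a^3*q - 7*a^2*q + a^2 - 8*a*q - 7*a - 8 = (a - 8)*(a + 1)*(a*q + 1)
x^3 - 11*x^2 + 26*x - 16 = (x - 8)*(x - 2)*(x - 1)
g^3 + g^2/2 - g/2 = g*(g - 1/2)*(g + 1)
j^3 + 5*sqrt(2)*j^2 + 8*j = j*(j + sqrt(2))*(j + 4*sqrt(2))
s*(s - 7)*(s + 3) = s^3 - 4*s^2 - 21*s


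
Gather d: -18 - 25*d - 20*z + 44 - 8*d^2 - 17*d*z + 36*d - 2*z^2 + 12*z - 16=-8*d^2 + d*(11 - 17*z) - 2*z^2 - 8*z + 10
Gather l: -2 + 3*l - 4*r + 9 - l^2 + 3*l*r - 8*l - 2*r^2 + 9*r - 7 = -l^2 + l*(3*r - 5) - 2*r^2 + 5*r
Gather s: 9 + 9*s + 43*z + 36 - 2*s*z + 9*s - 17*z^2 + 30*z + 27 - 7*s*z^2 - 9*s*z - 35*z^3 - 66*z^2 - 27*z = s*(-7*z^2 - 11*z + 18) - 35*z^3 - 83*z^2 + 46*z + 72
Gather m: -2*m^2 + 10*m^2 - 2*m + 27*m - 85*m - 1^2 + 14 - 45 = 8*m^2 - 60*m - 32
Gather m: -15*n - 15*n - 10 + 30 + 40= 60 - 30*n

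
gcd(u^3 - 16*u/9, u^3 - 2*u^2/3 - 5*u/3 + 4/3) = u + 4/3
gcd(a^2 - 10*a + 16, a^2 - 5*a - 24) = a - 8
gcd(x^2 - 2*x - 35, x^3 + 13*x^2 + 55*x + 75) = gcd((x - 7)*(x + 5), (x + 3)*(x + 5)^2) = x + 5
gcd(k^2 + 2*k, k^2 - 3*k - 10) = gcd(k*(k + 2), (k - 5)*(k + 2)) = k + 2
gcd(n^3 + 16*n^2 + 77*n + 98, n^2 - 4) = n + 2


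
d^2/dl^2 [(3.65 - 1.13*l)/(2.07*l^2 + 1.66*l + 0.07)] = (-(1.13*l - 3.65)*(4.14*l + 1.66)*(8.28*l + 3.32) + (14.0346*l - 11.3594)*(2.07*l^2 + 1.66*l + 0.07))/(2.07*l^2 + 1.66*l + 0.07)^3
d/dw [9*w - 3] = 9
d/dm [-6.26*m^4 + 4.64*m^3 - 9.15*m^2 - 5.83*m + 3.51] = -25.04*m^3 + 13.92*m^2 - 18.3*m - 5.83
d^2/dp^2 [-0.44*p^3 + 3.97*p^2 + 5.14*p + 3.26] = 7.94 - 2.64*p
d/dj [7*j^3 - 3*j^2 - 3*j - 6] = 21*j^2 - 6*j - 3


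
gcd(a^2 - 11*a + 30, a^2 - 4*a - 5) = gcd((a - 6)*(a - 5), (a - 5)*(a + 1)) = a - 5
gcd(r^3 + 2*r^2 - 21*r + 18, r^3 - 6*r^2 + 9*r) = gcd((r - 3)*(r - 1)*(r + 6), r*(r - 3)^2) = r - 3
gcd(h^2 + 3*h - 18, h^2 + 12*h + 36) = h + 6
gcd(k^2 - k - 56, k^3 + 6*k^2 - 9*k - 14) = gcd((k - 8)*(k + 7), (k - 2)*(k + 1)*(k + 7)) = k + 7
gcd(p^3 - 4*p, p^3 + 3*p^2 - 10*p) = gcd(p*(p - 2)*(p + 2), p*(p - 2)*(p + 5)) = p^2 - 2*p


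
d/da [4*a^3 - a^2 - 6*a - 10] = 12*a^2 - 2*a - 6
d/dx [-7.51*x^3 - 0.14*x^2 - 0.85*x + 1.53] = -22.53*x^2 - 0.28*x - 0.85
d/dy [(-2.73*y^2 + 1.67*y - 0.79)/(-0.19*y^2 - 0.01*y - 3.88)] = (0.3446*y^2 + 20.8846*y - 6.4875)/(0.0361*y^4 + 0.0038*y^3 + 1.4745*y^2 + 0.0776*y + 15.0544)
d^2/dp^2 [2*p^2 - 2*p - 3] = 4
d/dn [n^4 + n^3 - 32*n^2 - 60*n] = 4*n^3 + 3*n^2 - 64*n - 60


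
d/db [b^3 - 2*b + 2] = 3*b^2 - 2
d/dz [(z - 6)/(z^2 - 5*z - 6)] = -1/(z^2 + 2*z + 1)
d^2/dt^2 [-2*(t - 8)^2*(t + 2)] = 56 - 12*t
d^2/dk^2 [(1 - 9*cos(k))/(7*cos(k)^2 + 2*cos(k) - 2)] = 2*(3969*(1 - cos(2*k))^2*cos(k) - 322*(1 - cos(2*k))^2 - 3946*cos(k) - 748*cos(2*k) + 3360*cos(3*k) - 882*cos(5*k) + 396)/(4*cos(k) + 7*cos(2*k) + 3)^3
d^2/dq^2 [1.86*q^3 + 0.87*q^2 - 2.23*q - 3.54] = 11.16*q + 1.74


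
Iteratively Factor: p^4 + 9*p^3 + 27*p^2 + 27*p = (p + 3)*(p^3 + 6*p^2 + 9*p) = (p + 3)^2*(p^2 + 3*p) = (p + 3)^3*(p)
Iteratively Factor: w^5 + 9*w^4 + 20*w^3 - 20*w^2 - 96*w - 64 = (w - 2)*(w^4 + 11*w^3 + 42*w^2 + 64*w + 32) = (w - 2)*(w + 4)*(w^3 + 7*w^2 + 14*w + 8) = (w - 2)*(w + 4)^2*(w^2 + 3*w + 2) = (w - 2)*(w + 2)*(w + 4)^2*(w + 1)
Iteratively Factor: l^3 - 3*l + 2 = (l + 2)*(l^2 - 2*l + 1) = (l - 1)*(l + 2)*(l - 1)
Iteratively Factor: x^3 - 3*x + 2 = (x + 2)*(x^2 - 2*x + 1) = (x - 1)*(x + 2)*(x - 1)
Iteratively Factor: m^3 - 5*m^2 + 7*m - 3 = (m - 3)*(m^2 - 2*m + 1) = (m - 3)*(m - 1)*(m - 1)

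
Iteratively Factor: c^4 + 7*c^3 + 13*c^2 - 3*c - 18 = (c + 3)*(c^3 + 4*c^2 + c - 6) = (c + 2)*(c + 3)*(c^2 + 2*c - 3) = (c - 1)*(c + 2)*(c + 3)*(c + 3)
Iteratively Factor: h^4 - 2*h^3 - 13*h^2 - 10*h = (h + 2)*(h^3 - 4*h^2 - 5*h) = (h - 5)*(h + 2)*(h^2 + h) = h*(h - 5)*(h + 2)*(h + 1)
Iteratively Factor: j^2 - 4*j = (j)*(j - 4)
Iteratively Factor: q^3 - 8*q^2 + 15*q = (q - 3)*(q^2 - 5*q) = q*(q - 3)*(q - 5)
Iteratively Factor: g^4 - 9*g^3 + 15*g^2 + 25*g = (g + 1)*(g^3 - 10*g^2 + 25*g) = (g - 5)*(g + 1)*(g^2 - 5*g) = (g - 5)^2*(g + 1)*(g)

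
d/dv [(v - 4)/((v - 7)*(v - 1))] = (-v^2 + 8*v - 25)/(v^4 - 16*v^3 + 78*v^2 - 112*v + 49)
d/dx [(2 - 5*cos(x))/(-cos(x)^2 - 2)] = (5*cos(x)^2 - 4*cos(x) - 10)*sin(x)/(sin(x)^2 - 3)^2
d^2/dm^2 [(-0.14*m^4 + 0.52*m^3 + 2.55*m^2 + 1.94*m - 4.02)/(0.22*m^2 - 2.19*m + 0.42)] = (-0.013552*m^6 + 0.404712*m^5 - 4.10634*m^4 + 9.597172*m^3 - 5.74725599999999*m^2 + 11.095848*m - 33.349284)/(0.010648*m^6 - 0.317988*m^5 + 3.22641*m^4 - 11.717595*m^3 + 6.15951*m^2 - 1.158948*m + 0.074088)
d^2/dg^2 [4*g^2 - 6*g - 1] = 8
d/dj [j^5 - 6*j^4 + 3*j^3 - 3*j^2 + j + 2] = 5*j^4 - 24*j^3 + 9*j^2 - 6*j + 1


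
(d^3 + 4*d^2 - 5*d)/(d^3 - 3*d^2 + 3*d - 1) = d*(d + 5)/(d^2 - 2*d + 1)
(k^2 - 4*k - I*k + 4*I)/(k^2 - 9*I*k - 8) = (k - 4)/(k - 8*I)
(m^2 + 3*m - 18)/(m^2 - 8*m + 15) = (m + 6)/(m - 5)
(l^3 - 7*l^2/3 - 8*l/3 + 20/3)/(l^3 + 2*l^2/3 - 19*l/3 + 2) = (3*l^2 - l - 10)/(3*l^2 + 8*l - 3)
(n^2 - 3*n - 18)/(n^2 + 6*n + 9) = (n - 6)/(n + 3)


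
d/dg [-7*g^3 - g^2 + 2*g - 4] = -21*g^2 - 2*g + 2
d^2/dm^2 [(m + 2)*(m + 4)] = 2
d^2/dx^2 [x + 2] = 0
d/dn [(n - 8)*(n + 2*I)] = 2*n - 8 + 2*I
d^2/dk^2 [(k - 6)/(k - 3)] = -6/(k - 3)^3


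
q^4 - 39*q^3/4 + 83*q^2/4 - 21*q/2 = q*(q - 7)*(q - 2)*(q - 3/4)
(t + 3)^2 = t^2 + 6*t + 9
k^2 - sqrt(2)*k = k*(k - sqrt(2))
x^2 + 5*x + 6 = (x + 2)*(x + 3)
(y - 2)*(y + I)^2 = y^3 - 2*y^2 + 2*I*y^2 - y - 4*I*y + 2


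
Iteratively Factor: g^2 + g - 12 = (g + 4)*(g - 3)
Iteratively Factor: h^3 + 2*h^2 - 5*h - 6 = (h - 2)*(h^2 + 4*h + 3) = (h - 2)*(h + 1)*(h + 3)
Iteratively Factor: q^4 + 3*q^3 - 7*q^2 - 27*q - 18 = (q + 1)*(q^3 + 2*q^2 - 9*q - 18) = (q + 1)*(q + 2)*(q^2 - 9) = (q + 1)*(q + 2)*(q + 3)*(q - 3)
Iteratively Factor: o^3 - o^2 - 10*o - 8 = (o + 2)*(o^2 - 3*o - 4) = (o + 1)*(o + 2)*(o - 4)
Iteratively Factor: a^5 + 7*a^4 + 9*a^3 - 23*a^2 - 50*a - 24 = (a + 1)*(a^4 + 6*a^3 + 3*a^2 - 26*a - 24) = (a + 1)^2*(a^3 + 5*a^2 - 2*a - 24) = (a - 2)*(a + 1)^2*(a^2 + 7*a + 12) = (a - 2)*(a + 1)^2*(a + 3)*(a + 4)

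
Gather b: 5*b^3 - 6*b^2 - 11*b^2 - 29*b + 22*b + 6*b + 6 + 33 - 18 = 5*b^3 - 17*b^2 - b + 21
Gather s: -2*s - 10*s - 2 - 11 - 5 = -12*s - 18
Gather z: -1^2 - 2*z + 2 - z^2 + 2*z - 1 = -z^2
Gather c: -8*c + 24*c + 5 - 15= 16*c - 10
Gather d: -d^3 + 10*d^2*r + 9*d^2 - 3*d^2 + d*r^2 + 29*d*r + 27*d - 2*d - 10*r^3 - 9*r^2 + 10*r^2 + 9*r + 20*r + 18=-d^3 + d^2*(10*r + 6) + d*(r^2 + 29*r + 25) - 10*r^3 + r^2 + 29*r + 18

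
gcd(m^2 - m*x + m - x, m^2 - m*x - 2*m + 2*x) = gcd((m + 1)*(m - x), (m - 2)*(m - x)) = -m + x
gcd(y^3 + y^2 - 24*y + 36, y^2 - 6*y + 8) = y - 2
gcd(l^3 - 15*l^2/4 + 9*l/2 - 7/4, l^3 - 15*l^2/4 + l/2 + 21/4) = l - 7/4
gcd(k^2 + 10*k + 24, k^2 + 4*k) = k + 4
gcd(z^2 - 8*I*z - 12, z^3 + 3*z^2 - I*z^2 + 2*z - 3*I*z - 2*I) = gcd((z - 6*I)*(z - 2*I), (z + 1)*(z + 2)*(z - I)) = 1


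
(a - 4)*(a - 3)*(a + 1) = a^3 - 6*a^2 + 5*a + 12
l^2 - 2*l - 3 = (l - 3)*(l + 1)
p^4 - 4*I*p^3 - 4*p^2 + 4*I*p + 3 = (p - 1)*(p + 1)*(p - 3*I)*(p - I)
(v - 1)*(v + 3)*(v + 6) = v^3 + 8*v^2 + 9*v - 18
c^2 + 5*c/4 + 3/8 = (c + 1/2)*(c + 3/4)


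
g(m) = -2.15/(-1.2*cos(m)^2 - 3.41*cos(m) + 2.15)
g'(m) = -2.15*(-2.4*sin(m)*cos(m) - 3.41*sin(m))/(-1.2*cos(m)^2 - 3.41*cos(m) + 2.15)^2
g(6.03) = 0.94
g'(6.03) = -0.60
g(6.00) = 0.96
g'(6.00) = -0.69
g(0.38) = 1.05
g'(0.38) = 1.07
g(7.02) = 2.08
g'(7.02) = 7.01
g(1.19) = -3.00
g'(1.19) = 16.71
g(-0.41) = 1.08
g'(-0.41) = -1.22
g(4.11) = -0.58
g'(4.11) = -0.27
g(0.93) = 6.77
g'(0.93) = 82.83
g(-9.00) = -0.50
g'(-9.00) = -0.06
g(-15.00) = -0.53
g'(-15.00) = -0.14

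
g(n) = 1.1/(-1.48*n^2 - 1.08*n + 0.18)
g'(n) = 1.1*(2.96*n + 1.08)/(-1.48*n^2 - 1.08*n + 0.18)^2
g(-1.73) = -0.46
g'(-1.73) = -0.78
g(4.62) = -0.03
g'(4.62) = 0.01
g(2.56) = -0.09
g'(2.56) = 0.06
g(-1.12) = -2.36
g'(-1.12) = -11.28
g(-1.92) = -0.34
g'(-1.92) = -0.49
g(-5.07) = -0.03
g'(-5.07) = -0.01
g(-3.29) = -0.09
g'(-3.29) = -0.06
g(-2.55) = -0.16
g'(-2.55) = -0.16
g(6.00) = -0.02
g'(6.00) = 0.01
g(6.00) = -0.02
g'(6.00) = 0.01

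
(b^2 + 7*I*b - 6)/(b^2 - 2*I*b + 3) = (b + 6*I)/(b - 3*I)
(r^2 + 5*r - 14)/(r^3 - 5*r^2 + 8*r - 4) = (r + 7)/(r^2 - 3*r + 2)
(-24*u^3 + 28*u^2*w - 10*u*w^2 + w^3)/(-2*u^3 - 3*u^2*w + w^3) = (12*u^2 - 8*u*w + w^2)/(u^2 + 2*u*w + w^2)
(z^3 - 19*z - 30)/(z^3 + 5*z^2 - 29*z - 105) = (z + 2)/(z + 7)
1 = 1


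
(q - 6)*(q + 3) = q^2 - 3*q - 18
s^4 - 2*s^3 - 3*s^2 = s^2*(s - 3)*(s + 1)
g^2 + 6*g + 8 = (g + 2)*(g + 4)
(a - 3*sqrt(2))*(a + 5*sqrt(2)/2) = a^2 - sqrt(2)*a/2 - 15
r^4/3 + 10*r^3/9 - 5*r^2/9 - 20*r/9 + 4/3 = (r/3 + 1)*(r - 1)*(r - 2/3)*(r + 2)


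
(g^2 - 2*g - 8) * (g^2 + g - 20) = g^4 - g^3 - 30*g^2 + 32*g + 160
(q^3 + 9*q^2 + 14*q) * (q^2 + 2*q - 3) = q^5 + 11*q^4 + 29*q^3 + q^2 - 42*q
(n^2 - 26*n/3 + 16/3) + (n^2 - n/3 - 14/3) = 2*n^2 - 9*n + 2/3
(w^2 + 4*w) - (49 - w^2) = 2*w^2 + 4*w - 49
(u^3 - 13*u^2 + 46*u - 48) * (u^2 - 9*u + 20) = u^5 - 22*u^4 + 183*u^3 - 722*u^2 + 1352*u - 960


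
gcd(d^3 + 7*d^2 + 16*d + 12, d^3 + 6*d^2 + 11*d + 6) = d^2 + 5*d + 6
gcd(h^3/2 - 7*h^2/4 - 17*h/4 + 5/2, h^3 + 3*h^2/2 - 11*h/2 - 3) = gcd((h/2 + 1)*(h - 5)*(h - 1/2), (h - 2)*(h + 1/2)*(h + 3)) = 1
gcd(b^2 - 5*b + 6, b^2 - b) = 1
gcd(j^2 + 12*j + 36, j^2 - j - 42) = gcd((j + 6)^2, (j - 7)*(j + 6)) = j + 6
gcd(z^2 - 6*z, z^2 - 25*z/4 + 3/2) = z - 6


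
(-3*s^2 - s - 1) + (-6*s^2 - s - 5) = -9*s^2 - 2*s - 6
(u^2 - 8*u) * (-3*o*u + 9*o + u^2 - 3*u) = -3*o*u^3 + 33*o*u^2 - 72*o*u + u^4 - 11*u^3 + 24*u^2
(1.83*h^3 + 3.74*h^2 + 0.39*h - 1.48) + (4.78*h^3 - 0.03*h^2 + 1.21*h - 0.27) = 6.61*h^3 + 3.71*h^2 + 1.6*h - 1.75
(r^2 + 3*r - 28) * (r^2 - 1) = r^4 + 3*r^3 - 29*r^2 - 3*r + 28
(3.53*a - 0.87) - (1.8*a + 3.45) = 1.73*a - 4.32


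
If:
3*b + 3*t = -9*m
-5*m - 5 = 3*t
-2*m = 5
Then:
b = 5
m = -5/2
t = 5/2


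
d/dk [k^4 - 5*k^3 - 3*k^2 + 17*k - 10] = 4*k^3 - 15*k^2 - 6*k + 17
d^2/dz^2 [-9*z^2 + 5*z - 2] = -18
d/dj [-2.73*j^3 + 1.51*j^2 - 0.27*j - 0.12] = -8.19*j^2 + 3.02*j - 0.27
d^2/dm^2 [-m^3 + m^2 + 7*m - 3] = 2 - 6*m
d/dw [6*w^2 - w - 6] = 12*w - 1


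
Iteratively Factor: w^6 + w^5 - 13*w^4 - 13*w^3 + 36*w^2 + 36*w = (w - 2)*(w^5 + 3*w^4 - 7*w^3 - 27*w^2 - 18*w) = (w - 2)*(w + 2)*(w^4 + w^3 - 9*w^2 - 9*w) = (w - 2)*(w + 2)*(w + 3)*(w^3 - 2*w^2 - 3*w) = (w - 3)*(w - 2)*(w + 2)*(w + 3)*(w^2 + w) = w*(w - 3)*(w - 2)*(w + 2)*(w + 3)*(w + 1)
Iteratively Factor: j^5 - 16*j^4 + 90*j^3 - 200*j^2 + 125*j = (j - 5)*(j^4 - 11*j^3 + 35*j^2 - 25*j) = (j - 5)^2*(j^3 - 6*j^2 + 5*j) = (j - 5)^3*(j^2 - j) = (j - 5)^3*(j - 1)*(j)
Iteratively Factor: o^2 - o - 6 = (o - 3)*(o + 2)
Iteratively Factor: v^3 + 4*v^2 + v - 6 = (v + 3)*(v^2 + v - 2) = (v - 1)*(v + 3)*(v + 2)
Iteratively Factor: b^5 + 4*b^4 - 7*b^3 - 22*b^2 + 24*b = (b + 4)*(b^4 - 7*b^2 + 6*b) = (b + 3)*(b + 4)*(b^3 - 3*b^2 + 2*b) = b*(b + 3)*(b + 4)*(b^2 - 3*b + 2) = b*(b - 1)*(b + 3)*(b + 4)*(b - 2)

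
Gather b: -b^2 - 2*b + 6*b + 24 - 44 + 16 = -b^2 + 4*b - 4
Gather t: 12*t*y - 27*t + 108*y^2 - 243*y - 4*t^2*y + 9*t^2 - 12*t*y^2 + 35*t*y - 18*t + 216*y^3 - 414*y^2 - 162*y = t^2*(9 - 4*y) + t*(-12*y^2 + 47*y - 45) + 216*y^3 - 306*y^2 - 405*y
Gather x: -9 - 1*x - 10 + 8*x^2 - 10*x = 8*x^2 - 11*x - 19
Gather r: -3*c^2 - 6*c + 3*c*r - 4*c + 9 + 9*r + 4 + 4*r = -3*c^2 - 10*c + r*(3*c + 13) + 13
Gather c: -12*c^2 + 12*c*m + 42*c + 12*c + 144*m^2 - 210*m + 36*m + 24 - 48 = -12*c^2 + c*(12*m + 54) + 144*m^2 - 174*m - 24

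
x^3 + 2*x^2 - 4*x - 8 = (x - 2)*(x + 2)^2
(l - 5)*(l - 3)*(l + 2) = l^3 - 6*l^2 - l + 30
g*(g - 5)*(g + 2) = g^3 - 3*g^2 - 10*g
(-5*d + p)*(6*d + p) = -30*d^2 + d*p + p^2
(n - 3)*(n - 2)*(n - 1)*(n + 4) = n^4 - 2*n^3 - 13*n^2 + 38*n - 24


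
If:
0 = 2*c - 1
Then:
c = 1/2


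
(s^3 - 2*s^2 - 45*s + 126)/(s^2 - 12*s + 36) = (s^2 + 4*s - 21)/(s - 6)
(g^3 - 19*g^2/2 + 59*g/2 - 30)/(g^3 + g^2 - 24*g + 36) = (g^2 - 13*g/2 + 10)/(g^2 + 4*g - 12)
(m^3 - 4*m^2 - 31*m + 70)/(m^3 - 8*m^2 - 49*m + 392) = (m^2 + 3*m - 10)/(m^2 - m - 56)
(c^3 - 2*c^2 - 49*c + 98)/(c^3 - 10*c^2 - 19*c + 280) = (c^2 + 5*c - 14)/(c^2 - 3*c - 40)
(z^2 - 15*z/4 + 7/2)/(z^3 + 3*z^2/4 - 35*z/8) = 2*(z - 2)/(z*(2*z + 5))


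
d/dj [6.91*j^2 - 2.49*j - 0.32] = 13.82*j - 2.49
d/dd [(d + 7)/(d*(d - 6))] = (-d^2 - 14*d + 42)/(d^2*(d^2 - 12*d + 36))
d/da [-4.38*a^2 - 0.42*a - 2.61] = -8.76*a - 0.42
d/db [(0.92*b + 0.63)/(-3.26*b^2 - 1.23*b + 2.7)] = (2.9992*b^2 + 4.1076*b + 3.2589)/(10.6276*b^4 + 8.0196*b^3 - 16.0911*b^2 - 6.642*b + 7.29)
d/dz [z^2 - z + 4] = 2*z - 1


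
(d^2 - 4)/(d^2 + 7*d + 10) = (d - 2)/(d + 5)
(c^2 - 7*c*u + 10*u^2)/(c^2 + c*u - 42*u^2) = (c^2 - 7*c*u + 10*u^2)/(c^2 + c*u - 42*u^2)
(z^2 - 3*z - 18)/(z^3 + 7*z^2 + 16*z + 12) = (z - 6)/(z^2 + 4*z + 4)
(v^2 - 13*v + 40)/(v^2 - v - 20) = (v - 8)/(v + 4)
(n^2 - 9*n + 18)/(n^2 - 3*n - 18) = (n - 3)/(n + 3)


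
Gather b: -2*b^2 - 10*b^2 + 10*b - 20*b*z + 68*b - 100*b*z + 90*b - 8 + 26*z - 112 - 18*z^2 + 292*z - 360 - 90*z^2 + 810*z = -12*b^2 + b*(168 - 120*z) - 108*z^2 + 1128*z - 480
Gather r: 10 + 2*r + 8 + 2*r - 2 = 4*r + 16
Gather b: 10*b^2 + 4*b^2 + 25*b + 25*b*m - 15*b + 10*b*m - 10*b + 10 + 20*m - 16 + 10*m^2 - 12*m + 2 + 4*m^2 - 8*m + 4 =14*b^2 + 35*b*m + 14*m^2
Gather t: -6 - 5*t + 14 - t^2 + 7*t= -t^2 + 2*t + 8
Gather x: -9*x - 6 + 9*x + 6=0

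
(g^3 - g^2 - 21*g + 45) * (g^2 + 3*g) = g^5 + 2*g^4 - 24*g^3 - 18*g^2 + 135*g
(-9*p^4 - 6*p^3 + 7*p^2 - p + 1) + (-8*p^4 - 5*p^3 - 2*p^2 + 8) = -17*p^4 - 11*p^3 + 5*p^2 - p + 9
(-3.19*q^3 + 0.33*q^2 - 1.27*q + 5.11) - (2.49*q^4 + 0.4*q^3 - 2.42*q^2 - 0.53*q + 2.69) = -2.49*q^4 - 3.59*q^3 + 2.75*q^2 - 0.74*q + 2.42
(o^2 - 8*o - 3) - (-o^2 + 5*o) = 2*o^2 - 13*o - 3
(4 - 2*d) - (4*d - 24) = 28 - 6*d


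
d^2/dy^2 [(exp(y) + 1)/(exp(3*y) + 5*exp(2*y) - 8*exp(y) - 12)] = 4*(exp(3*y) + 3*exp(2*y) + 16*exp(y) + 12)*exp(y)/(exp(6*y) + 12*exp(5*y) + 12*exp(4*y) - 224*exp(3*y) - 144*exp(2*y) + 1728*exp(y) - 1728)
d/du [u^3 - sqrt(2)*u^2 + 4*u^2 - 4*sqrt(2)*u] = 3*u^2 - 2*sqrt(2)*u + 8*u - 4*sqrt(2)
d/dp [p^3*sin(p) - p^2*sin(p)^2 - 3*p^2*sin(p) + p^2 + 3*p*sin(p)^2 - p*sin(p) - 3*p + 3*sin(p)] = p^3*cos(p) - p^2*sin(2*p) - 3*sqrt(2)*p^2*cos(p + pi/4) - 6*p*sin(p) + 3*p*sin(2*p) - p*cos(p) + p*cos(2*p) + p - sin(p) + 3*cos(p) - 3*cos(2*p)/2 - 3/2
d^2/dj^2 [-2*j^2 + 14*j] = -4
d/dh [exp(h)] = exp(h)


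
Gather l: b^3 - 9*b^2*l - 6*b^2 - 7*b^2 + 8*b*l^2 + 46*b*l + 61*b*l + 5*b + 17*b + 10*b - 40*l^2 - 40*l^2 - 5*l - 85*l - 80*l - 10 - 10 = b^3 - 13*b^2 + 32*b + l^2*(8*b - 80) + l*(-9*b^2 + 107*b - 170) - 20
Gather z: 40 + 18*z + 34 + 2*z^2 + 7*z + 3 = 2*z^2 + 25*z + 77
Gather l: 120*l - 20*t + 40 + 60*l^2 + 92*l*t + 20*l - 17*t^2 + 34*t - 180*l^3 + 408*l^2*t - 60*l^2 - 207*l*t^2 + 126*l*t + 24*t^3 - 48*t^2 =-180*l^3 + 408*l^2*t + l*(-207*t^2 + 218*t + 140) + 24*t^3 - 65*t^2 + 14*t + 40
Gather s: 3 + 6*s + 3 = 6*s + 6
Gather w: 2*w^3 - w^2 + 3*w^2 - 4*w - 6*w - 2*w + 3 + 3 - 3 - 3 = 2*w^3 + 2*w^2 - 12*w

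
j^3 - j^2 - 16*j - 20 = (j - 5)*(j + 2)^2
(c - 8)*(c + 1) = c^2 - 7*c - 8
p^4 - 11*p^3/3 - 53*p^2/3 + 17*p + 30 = (p - 6)*(p - 5/3)*(p + 1)*(p + 3)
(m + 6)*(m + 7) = m^2 + 13*m + 42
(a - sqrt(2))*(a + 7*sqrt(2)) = a^2 + 6*sqrt(2)*a - 14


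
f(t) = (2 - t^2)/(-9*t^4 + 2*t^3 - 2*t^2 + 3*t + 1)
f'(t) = -2*t/(-9*t^4 + 2*t^3 - 2*t^2 + 3*t + 1) + (2 - t^2)*(36*t^3 - 6*t^2 + 4*t - 3)/(-9*t^4 + 2*t^3 - 2*t^2 + 3*t + 1)^2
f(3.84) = 0.01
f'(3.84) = -0.00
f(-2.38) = 0.01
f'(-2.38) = 0.00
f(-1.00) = -0.07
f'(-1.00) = -0.35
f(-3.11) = 0.01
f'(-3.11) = 0.00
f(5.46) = 0.00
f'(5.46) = -0.00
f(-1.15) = -0.03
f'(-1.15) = -0.18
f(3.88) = 0.01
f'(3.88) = -0.00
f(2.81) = 0.01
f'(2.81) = -0.01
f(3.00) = 0.01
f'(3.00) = -0.00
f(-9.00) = 0.00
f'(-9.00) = 0.00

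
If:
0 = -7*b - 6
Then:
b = -6/7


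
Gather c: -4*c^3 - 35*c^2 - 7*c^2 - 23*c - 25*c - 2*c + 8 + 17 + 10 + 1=-4*c^3 - 42*c^2 - 50*c + 36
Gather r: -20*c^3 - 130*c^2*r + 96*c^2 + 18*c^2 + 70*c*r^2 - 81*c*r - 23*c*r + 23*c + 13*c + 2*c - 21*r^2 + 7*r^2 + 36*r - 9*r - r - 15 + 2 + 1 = -20*c^3 + 114*c^2 + 38*c + r^2*(70*c - 14) + r*(-130*c^2 - 104*c + 26) - 12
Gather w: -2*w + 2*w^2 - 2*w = 2*w^2 - 4*w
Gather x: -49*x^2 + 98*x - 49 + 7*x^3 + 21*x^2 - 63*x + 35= 7*x^3 - 28*x^2 + 35*x - 14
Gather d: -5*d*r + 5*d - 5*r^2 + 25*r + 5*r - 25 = d*(5 - 5*r) - 5*r^2 + 30*r - 25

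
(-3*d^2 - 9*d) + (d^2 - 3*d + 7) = -2*d^2 - 12*d + 7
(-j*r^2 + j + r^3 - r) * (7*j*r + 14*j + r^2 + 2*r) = -7*j^2*r^3 - 14*j^2*r^2 + 7*j^2*r + 14*j^2 + 6*j*r^4 + 12*j*r^3 - 6*j*r^2 - 12*j*r + r^5 + 2*r^4 - r^3 - 2*r^2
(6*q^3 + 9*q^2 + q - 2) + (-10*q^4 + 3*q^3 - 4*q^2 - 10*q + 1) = -10*q^4 + 9*q^3 + 5*q^2 - 9*q - 1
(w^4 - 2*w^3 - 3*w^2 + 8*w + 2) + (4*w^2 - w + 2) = w^4 - 2*w^3 + w^2 + 7*w + 4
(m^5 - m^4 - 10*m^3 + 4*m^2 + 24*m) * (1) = m^5 - m^4 - 10*m^3 + 4*m^2 + 24*m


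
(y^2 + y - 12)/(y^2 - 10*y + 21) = (y + 4)/(y - 7)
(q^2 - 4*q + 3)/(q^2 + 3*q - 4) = (q - 3)/(q + 4)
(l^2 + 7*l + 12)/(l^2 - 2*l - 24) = (l + 3)/(l - 6)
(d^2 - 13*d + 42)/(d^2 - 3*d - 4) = (-d^2 + 13*d - 42)/(-d^2 + 3*d + 4)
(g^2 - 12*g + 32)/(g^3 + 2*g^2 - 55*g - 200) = (g - 4)/(g^2 + 10*g + 25)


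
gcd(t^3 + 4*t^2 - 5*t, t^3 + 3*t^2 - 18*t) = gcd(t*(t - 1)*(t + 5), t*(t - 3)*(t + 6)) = t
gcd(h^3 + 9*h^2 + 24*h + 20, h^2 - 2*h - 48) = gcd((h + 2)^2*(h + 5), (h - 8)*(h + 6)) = 1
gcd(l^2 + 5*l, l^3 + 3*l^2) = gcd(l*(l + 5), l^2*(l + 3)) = l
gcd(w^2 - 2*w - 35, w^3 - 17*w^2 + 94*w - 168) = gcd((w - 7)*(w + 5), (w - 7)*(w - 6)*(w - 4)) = w - 7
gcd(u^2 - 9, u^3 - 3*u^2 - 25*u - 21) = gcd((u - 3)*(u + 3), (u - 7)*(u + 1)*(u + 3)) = u + 3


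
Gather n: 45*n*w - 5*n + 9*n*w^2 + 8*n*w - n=n*(9*w^2 + 53*w - 6)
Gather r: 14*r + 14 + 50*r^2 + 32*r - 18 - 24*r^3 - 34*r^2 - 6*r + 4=-24*r^3 + 16*r^2 + 40*r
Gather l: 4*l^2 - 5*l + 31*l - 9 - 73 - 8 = 4*l^2 + 26*l - 90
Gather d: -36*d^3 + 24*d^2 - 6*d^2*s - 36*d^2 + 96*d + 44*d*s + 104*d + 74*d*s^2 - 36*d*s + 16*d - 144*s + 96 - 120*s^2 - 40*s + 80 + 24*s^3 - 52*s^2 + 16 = -36*d^3 + d^2*(-6*s - 12) + d*(74*s^2 + 8*s + 216) + 24*s^3 - 172*s^2 - 184*s + 192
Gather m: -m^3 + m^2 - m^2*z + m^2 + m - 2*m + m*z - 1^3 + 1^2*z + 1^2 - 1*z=-m^3 + m^2*(2 - z) + m*(z - 1)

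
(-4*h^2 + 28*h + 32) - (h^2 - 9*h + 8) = -5*h^2 + 37*h + 24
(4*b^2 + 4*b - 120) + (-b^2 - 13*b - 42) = 3*b^2 - 9*b - 162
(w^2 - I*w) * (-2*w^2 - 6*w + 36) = -2*w^4 - 6*w^3 + 2*I*w^3 + 36*w^2 + 6*I*w^2 - 36*I*w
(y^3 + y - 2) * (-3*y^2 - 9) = -3*y^5 - 12*y^3 + 6*y^2 - 9*y + 18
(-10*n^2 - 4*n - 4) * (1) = -10*n^2 - 4*n - 4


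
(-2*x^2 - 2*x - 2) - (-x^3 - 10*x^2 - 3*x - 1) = x^3 + 8*x^2 + x - 1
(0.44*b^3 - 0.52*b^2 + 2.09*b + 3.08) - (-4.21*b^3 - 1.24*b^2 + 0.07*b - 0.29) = 4.65*b^3 + 0.72*b^2 + 2.02*b + 3.37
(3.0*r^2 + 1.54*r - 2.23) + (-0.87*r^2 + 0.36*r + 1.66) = 2.13*r^2 + 1.9*r - 0.57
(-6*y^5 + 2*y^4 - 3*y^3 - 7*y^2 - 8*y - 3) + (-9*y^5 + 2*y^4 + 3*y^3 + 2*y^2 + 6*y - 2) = -15*y^5 + 4*y^4 - 5*y^2 - 2*y - 5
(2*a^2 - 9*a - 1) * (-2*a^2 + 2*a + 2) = -4*a^4 + 22*a^3 - 12*a^2 - 20*a - 2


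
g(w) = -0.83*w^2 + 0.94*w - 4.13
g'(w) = 0.94 - 1.66*w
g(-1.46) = -7.27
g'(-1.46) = 3.36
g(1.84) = -5.21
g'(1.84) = -2.11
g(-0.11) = -4.24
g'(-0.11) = 1.12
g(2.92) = -8.46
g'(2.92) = -3.91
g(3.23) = -9.75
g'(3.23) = -4.42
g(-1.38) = -7.01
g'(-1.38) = 3.23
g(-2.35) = -10.92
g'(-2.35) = 4.84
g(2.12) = -5.87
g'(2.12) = -2.58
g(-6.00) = -39.65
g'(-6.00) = 10.90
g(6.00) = -28.37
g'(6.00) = -9.02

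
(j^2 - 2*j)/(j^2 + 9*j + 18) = j*(j - 2)/(j^2 + 9*j + 18)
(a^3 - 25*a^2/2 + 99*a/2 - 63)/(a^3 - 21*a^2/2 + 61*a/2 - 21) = (a - 3)/(a - 1)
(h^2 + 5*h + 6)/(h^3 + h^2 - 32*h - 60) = (h + 3)/(h^2 - h - 30)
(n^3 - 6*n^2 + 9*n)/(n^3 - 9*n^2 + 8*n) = (n^2 - 6*n + 9)/(n^2 - 9*n + 8)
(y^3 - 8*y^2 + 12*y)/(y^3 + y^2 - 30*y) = (y^2 - 8*y + 12)/(y^2 + y - 30)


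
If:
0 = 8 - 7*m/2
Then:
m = 16/7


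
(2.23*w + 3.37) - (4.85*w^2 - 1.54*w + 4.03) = -4.85*w^2 + 3.77*w - 0.66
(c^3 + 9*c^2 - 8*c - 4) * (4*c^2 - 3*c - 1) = 4*c^5 + 33*c^4 - 60*c^3 - c^2 + 20*c + 4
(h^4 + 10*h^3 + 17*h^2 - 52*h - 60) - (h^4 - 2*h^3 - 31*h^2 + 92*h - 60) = 12*h^3 + 48*h^2 - 144*h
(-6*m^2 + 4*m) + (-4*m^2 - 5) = -10*m^2 + 4*m - 5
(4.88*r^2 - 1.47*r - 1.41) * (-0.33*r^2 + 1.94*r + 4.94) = -1.6104*r^4 + 9.9523*r^3 + 21.7207*r^2 - 9.9972*r - 6.9654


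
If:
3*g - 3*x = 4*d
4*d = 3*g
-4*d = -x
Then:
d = 0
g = 0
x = 0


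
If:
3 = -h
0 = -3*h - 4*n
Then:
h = -3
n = 9/4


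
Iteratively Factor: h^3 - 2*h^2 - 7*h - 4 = (h + 1)*(h^2 - 3*h - 4) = (h - 4)*(h + 1)*(h + 1)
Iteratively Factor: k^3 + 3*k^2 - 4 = (k - 1)*(k^2 + 4*k + 4) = (k - 1)*(k + 2)*(k + 2)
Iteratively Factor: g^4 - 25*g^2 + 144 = (g + 3)*(g^3 - 3*g^2 - 16*g + 48) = (g - 3)*(g + 3)*(g^2 - 16) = (g - 3)*(g + 3)*(g + 4)*(g - 4)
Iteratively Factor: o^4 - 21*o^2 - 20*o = (o)*(o^3 - 21*o - 20) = o*(o + 1)*(o^2 - o - 20) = o*(o - 5)*(o + 1)*(o + 4)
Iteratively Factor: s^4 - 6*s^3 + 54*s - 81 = (s - 3)*(s^3 - 3*s^2 - 9*s + 27) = (s - 3)*(s + 3)*(s^2 - 6*s + 9) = (s - 3)^2*(s + 3)*(s - 3)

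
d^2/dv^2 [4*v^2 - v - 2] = 8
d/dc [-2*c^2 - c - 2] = -4*c - 1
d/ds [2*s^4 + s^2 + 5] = 8*s^3 + 2*s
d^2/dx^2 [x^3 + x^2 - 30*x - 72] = 6*x + 2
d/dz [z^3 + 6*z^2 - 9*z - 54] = 3*z^2 + 12*z - 9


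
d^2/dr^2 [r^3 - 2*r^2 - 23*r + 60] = 6*r - 4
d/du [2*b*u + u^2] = 2*b + 2*u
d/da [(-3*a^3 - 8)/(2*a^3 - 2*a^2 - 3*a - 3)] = (6*a^4 + 18*a^3 + 75*a^2 - 32*a - 24)/(4*a^6 - 8*a^5 - 8*a^4 + 21*a^2 + 18*a + 9)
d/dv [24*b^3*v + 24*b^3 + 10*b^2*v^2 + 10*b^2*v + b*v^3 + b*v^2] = b*(24*b^2 + 20*b*v + 10*b + 3*v^2 + 2*v)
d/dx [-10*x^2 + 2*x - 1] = 2 - 20*x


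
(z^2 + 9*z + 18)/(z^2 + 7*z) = (z^2 + 9*z + 18)/(z*(z + 7))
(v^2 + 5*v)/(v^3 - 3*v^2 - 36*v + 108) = v*(v + 5)/(v^3 - 3*v^2 - 36*v + 108)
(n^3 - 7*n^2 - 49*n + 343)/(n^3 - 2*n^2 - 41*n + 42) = (n^2 - 49)/(n^2 + 5*n - 6)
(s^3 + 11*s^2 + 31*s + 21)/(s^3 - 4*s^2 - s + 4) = (s^2 + 10*s + 21)/(s^2 - 5*s + 4)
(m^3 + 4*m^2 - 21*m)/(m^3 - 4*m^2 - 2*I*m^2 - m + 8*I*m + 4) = m*(m^2 + 4*m - 21)/(m^3 - 2*m^2*(2 + I) + m*(-1 + 8*I) + 4)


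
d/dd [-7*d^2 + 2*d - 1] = 2 - 14*d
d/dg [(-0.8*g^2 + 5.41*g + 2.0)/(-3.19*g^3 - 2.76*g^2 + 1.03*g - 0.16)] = (-2.552*g^4 + 34.5158*g^3 + 33.2476*g^2 + 11.296*g - 2.9256)/(10.1761*g^6 + 17.6088*g^5 + 1.0462*g^4 - 4.6648*g^3 + 1.9441*g^2 - 0.3296*g + 0.0256)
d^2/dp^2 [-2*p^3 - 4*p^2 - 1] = -12*p - 8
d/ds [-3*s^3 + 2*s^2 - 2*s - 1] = -9*s^2 + 4*s - 2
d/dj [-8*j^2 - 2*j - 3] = -16*j - 2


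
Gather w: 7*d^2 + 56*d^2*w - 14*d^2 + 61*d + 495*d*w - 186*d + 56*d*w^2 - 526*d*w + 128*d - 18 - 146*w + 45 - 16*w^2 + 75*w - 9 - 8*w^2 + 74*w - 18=-7*d^2 + 3*d + w^2*(56*d - 24) + w*(56*d^2 - 31*d + 3)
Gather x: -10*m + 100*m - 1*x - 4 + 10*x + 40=90*m + 9*x + 36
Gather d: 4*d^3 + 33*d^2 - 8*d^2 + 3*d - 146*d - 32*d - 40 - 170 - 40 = 4*d^3 + 25*d^2 - 175*d - 250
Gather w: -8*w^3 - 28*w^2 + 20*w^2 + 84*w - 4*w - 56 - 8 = -8*w^3 - 8*w^2 + 80*w - 64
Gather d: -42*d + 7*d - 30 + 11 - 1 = -35*d - 20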